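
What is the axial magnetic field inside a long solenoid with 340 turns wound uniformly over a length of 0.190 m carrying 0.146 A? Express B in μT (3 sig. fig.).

Inside a long solenoid, B = μ₀nI with n = 1789 turns/m.
B = 4π×10⁻⁷ × 1789 × 0.146 = 3.28×10⁻⁴ T.

B ≈ 328 μT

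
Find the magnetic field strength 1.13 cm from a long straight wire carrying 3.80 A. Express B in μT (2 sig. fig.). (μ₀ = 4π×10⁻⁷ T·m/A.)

B ≈ 67 μT

For an infinitely long straight wire, B = μ₀I/(2πd).
B = (4π×10⁻⁷ × 3.80) / (2π × 0.0113) = 6.73×10⁻⁵ T.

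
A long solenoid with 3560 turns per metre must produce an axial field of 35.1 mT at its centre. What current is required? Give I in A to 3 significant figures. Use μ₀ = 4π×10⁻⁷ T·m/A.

I ≈ 7.85 A

Inside a long solenoid B = μ₀nI with n = 3560 m⁻¹, so I = B/(μ₀n).
I = 3.51×10⁻² / (4π×10⁻⁷ × 3560) = 7.85 A.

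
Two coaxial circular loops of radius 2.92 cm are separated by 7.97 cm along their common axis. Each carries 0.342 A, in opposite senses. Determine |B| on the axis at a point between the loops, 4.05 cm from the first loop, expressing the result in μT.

B ≈ 0.0968 μT

Each loop contributes B = μ₀IR²/[2(R²+z²)^(3/2)] on the axis, with z measured from that loop.
Loop 1 (z = 0.0405 m): B₁ = 1.47×10⁻⁶ T. Loop 2 (z = 0.0392 m): B₂ = 1.57×10⁻⁶ T.
The fields oppose: B = |B₁ − B₂| = 9.68×10⁻⁸ T.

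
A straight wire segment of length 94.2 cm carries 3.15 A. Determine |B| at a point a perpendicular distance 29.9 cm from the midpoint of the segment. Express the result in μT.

B ≈ 1.78 μT

For a finite straight segment, B = (μ₀I/4πd)(sinθ₁ + sinθ₂), where θ₁, θ₂ are the angles from the perpendicular to each end.
The perpendicular from the point meets the wire at its midpoint, so each end is L/2 = 0.471 m away along the wire.
sinθ₁ = 0.471/√(0.471²+0.299²) = 0.8443; sinθ₂ = 0.471/√(0.471²+0.299²) = 0.8443.
B = (4π×10⁻⁷ × 3.15) / (4π × 0.299) × (0.8443 + 0.8443) = 1.78×10⁻⁶ T.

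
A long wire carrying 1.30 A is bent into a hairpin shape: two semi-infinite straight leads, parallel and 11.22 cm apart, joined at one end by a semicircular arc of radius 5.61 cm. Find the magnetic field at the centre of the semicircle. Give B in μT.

B ≈ 11.9 μT

The semicircular arc contributes B_arc = μ₀I·π/(4πR) = μ₀I/(4R) = 7.28×10⁻⁶ T.
Each semi-infinite lead is at perpendicular distance R = 0.0561 m from the centre, with the perpendicular foot at its near end, so it contributes μ₀I/(4πR); both point the same way, together 4.63×10⁻⁶ T.
Arc and leads all point the same direction: B = 7.28×10⁻⁶ + 4.63×10⁻⁶ = 1.19×10⁻⁵ T.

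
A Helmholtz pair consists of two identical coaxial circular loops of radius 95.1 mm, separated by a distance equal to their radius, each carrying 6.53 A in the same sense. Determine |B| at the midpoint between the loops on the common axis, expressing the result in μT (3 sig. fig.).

B ≈ 61.7 μT

Each loop contributes B = μ₀IR²/[2(R²+z²)^(3/2)] on the axis, with z measured from that loop.
Loop 1 (z = 0.04755 m): B₁ = 3.09×10⁻⁵ T. Loop 2 (z = 0.04755 m): B₂ = 3.09×10⁻⁵ T.
The fields add: B = B₁ + B₂ = 6.17×10⁻⁵ T.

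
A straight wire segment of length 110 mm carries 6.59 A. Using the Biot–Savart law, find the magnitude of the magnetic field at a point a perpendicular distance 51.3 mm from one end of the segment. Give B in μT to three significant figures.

For a finite straight segment, B = (μ₀I/4πd)(sinθ₁ + sinθ₂), where θ₁, θ₂ are the angles from the perpendicular to each end.
The perpendicular foot is at one end, so the two end-offsets along the wire are 0 and L = 0.11 m.
sinθ₁ = 0/√(0²+0.0513²) = 0.0000; sinθ₂ = 0.11/√(0.11²+0.0513²) = 0.9063.
B = (4π×10⁻⁷ × 6.59) / (4π × 0.0513) × (0.0000 + 0.9063) = 1.16×10⁻⁵ T.

B ≈ 11.6 μT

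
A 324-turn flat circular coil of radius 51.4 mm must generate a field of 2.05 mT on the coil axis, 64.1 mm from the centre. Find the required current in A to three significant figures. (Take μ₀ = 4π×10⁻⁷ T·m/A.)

For an N-turn coil, B = Nμ₀IR²/[2(R²+z²)^(3/2)] with R = 0.0514 m, z = 0.0641 m, so I = 2B(R²+z²)^(3/2)/(Nμ₀R²) = 2 × 2.05×10⁻³ × 5.55×10⁻⁴ / (324 × 4π×10⁻⁷ × 0.002642) = 2.11 A.

I ≈ 2.11 A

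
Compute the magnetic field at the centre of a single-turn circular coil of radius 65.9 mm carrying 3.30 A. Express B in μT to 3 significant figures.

At the centre of a circular loop the Biot–Savart law gives B = μ₀I/(2R).
B = (4π×10⁻⁷ × 3.30) / (2 × 0.0659) = 3.15×10⁻⁵ T.

B ≈ 31.5 μT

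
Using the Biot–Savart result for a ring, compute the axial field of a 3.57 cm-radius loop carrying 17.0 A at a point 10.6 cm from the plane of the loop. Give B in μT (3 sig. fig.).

B ≈ 9.73 μT

On the axis of a circular loop, B = μ₀IR² / [2(R²+z²)^(3/2)].
R² + z² = (0.0357)² + (0.106)² = 0.01251 m², and (R²+z²)^(3/2) = 1.40×10⁻³ m³.
B = (4π×10⁻⁷ × 17.0 × 0.001274) / (2 × 1.40×10⁻³) = 9.73×10⁻⁶ T.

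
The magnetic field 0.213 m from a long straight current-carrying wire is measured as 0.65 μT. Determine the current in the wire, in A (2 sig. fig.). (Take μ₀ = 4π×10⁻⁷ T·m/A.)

I ≈ 0.69 A

For a long straight wire B = μ₀I/(2πd), so I = 2πdB/μ₀.
I = 2π × 0.213 × 6.50×10⁻⁷ / (4π×10⁻⁷) = 0.692 A.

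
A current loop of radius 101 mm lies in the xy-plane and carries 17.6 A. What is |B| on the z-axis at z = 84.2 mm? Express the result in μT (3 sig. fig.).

B ≈ 49.6 μT

On the axis of a circular loop, B = μ₀IR² / [2(R²+z²)^(3/2)].
R² + z² = (0.101)² + (0.0842)² = 0.01729 m², and (R²+z²)^(3/2) = 2.27×10⁻³ m³.
B = (4π×10⁻⁷ × 17.6 × 0.0102) / (2 × 2.27×10⁻³) = 4.96×10⁻⁵ T.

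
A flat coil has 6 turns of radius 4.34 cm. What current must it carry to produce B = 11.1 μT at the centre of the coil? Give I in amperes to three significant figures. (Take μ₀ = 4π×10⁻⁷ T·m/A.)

I ≈ 0.128 A

For an N-turn coil, B = Nμ₀I/(2R) with R = 0.0434 m, so I = 2RB/(Nμ₀) = 2 × 0.0434 × 1.11×10⁻⁵ / (6 × 4π×10⁻⁷) = 0.128 A.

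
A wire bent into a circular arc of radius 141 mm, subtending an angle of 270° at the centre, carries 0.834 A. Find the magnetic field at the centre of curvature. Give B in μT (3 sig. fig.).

B ≈ 2.79 μT

The Biot–Savart field of a circular arc at its centre is B = μ₀Iφ/(4πR), with φ = 4.712 rad.
B = (4π×10⁻⁷ × 0.834 × 4.712) / (4π × 0.141) = 2.79×10⁻⁶ T.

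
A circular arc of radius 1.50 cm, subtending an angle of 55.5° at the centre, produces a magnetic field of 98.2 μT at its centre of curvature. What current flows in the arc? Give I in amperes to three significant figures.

I ≈ 15.2 A

For a circular arc, B = μ₀Iφ/(4πR) with φ in radians; here φ = 0.9687 rad.
So I = 4πRB/(μ₀φ) = 4π × 0.015 × 9.82×10⁻⁵ / (4π×10⁻⁷ × 0.9687) = 15.2 A.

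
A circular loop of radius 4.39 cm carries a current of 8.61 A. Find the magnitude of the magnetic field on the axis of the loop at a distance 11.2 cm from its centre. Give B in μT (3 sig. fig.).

B ≈ 5.99 μT

On the axis of a circular loop, B = μ₀IR² / [2(R²+z²)^(3/2)].
R² + z² = (0.0439)² + (0.112)² = 0.01447 m², and (R²+z²)^(3/2) = 1.74×10⁻³ m³.
B = (4π×10⁻⁷ × 8.61 × 0.001927) / (2 × 1.74×10⁻³) = 5.99×10⁻⁶ T.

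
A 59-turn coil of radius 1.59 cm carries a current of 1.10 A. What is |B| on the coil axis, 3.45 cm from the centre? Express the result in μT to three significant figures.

B ≈ 188 μT

For an N-turn flat coil, B = Nμ₀IR²/[2(R²+z²)^(3/2)] with R = 0.0159 m, z = 0.0345 m.
B = 59 × 3.19×10⁻⁶ T = 1.88×10⁻⁴ T.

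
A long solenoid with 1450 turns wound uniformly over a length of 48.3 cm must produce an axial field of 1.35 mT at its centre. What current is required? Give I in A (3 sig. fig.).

I ≈ 0.358 A

Inside a long solenoid B = μ₀nI with n = 3002 m⁻¹, so I = B/(μ₀n).
I = 1.35×10⁻³ / (4π×10⁻⁷ × 3002) = 0.358 A.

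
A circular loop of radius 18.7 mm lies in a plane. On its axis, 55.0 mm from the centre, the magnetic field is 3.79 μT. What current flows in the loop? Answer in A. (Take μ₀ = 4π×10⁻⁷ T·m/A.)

I ≈ 3.38 A

On the axis of a loop, B = μ₀IR²/[2(R²+z²)^(3/2)], so I = 2B(R²+z²)^(3/2)/(μ₀R²).
R² + z² = 0.0003497 + 0.003025 = 0.003375 m²; raised to 3/2 gives 1.96×10⁻⁴ m³.
I = 2 × 3.79×10⁻⁶ × 1.96×10⁻⁴ / (1.26×10⁻⁶ × 0.0003497) = 3.38 A.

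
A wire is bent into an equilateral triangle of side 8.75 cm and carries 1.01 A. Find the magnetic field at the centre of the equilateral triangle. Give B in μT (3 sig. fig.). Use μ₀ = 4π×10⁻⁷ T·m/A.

Each side is a finite straight segment at perpendicular distance d = a/(2 tan(π/3)) = 0.02526 m from the centre, with end-angles ±π/3.
One side contributes B₁ = (μ₀I/4πd)·2 sin(π/3) = 6.93×10⁻⁶ T.
All 3 sides add in the same direction: B = 3 × 6.93×10⁻⁶ = 2.08×10⁻⁵ T.

B ≈ 20.8 μT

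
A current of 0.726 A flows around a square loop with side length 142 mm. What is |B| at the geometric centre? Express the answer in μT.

B ≈ 5.78 μT

Each side is a finite straight segment at perpendicular distance d = a/(2 tan(π/4)) = 0.071 m from the centre, with end-angles ±π/4.
One side contributes B₁ = (μ₀I/4πd)·2 sin(π/4) = 1.45×10⁻⁶ T.
All 4 sides add in the same direction: B = 4 × 1.45×10⁻⁶ = 5.78×10⁻⁶ T.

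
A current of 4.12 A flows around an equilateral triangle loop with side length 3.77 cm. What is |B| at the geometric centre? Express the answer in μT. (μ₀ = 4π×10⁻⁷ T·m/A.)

Each side is a finite straight segment at perpendicular distance d = a/(2 tan(π/3)) = 0.01088 m from the centre, with end-angles ±π/3.
One side contributes B₁ = (μ₀I/4πd)·2 sin(π/3) = 6.56×10⁻⁵ T.
All 3 sides add in the same direction: B = 3 × 6.56×10⁻⁵ = 1.97×10⁻⁴ T.

B ≈ 197 μT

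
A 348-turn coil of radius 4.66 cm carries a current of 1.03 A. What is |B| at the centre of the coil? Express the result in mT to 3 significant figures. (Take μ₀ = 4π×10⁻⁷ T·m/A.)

For an N-turn flat coil, B = Nμ₀I/(2R) with R = 0.0466 m.
B = 348 × 1.39×10⁻⁵ T = 4.83×10⁻³ T.

B ≈ 4.83 mT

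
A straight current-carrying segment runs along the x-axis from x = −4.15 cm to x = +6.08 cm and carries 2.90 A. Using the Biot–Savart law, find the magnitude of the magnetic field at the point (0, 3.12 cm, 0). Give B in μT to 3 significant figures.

For a finite straight segment, B = (μ₀I/4πd)(sinθ₁ + sinθ₂), where θ₁, θ₂ are the angles from the perpendicular to each end.
The perpendicular distance is d = 0.0312 m; the end-offsets along the wire are a = 0.0415 m and b = 0.0608 m.
sinθ₁ = 0.0415/√(0.0415²+0.0312²) = 0.7993; sinθ₂ = 0.0608/√(0.0608²+0.0312²) = 0.8897.
B = (4π×10⁻⁷ × 2.90) / (4π × 0.0312) × (0.7993 + 0.8897) = 1.57×10⁻⁵ T.

B ≈ 15.7 μT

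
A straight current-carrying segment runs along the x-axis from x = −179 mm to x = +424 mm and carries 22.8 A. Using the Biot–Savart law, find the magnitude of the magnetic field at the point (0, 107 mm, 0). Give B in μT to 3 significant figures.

For a finite straight segment, B = (μ₀I/4πd)(sinθ₁ + sinθ₂), where θ₁, θ₂ are the angles from the perpendicular to each end.
The perpendicular distance is d = 0.107 m; the end-offsets along the wire are a = 0.179 m and b = 0.424 m.
sinθ₁ = 0.179/√(0.179²+0.107²) = 0.8583; sinθ₂ = 0.424/√(0.424²+0.107²) = 0.9696.
B = (4π×10⁻⁷ × 22.8) / (4π × 0.107) × (0.8583 + 0.9696) = 3.90×10⁻⁵ T.

B ≈ 39.0 μT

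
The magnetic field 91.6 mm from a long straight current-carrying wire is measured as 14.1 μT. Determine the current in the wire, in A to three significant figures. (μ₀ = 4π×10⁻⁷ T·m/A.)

For a long straight wire B = μ₀I/(2πd), so I = 2πdB/μ₀.
I = 2π × 0.0916 × 1.41×10⁻⁵ / (4π×10⁻⁷) = 6.46 A.

I ≈ 6.46 A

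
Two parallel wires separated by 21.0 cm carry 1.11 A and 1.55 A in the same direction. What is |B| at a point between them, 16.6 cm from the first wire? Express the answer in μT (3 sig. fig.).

Each long wire gives B = μ₀I/(2πd). Distances are d₁ = 0.166 m and d₂ = 0.044 m.
B₁ = 1.34×10⁻⁶ T, B₂ = 7.05×10⁻⁶ T.
Between parallel currents the two contributions point in opposite directions, so they subtract. B = |B₁ − B₂| = |1.34×10⁻⁶ − 7.05×10⁻⁶| = 5.71×10⁻⁶ T.

B ≈ 5.71 μT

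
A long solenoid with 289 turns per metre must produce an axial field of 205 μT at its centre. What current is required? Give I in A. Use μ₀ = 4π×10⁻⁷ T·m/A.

Inside a long solenoid B = μ₀nI with n = 289 m⁻¹, so I = B/(μ₀n).
I = 2.05×10⁻⁴ / (4π×10⁻⁷ × 289) = 0.564 A.

I ≈ 0.564 A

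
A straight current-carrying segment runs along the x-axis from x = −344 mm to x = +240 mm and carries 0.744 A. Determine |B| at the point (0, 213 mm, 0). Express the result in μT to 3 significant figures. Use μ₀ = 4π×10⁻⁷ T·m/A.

For a finite straight segment, B = (μ₀I/4πd)(sinθ₁ + sinθ₂), where θ₁, θ₂ are the angles from the perpendicular to each end.
The perpendicular distance is d = 0.213 m; the end-offsets along the wire are a = 0.344 m and b = 0.24 m.
sinθ₁ = 0.344/√(0.344²+0.213²) = 0.8502; sinθ₂ = 0.24/√(0.24²+0.213²) = 0.7479.
B = (4π×10⁻⁷ × 0.744) / (4π × 0.213) × (0.8502 + 0.7479) = 5.58×10⁻⁷ T.

B ≈ 0.558 μT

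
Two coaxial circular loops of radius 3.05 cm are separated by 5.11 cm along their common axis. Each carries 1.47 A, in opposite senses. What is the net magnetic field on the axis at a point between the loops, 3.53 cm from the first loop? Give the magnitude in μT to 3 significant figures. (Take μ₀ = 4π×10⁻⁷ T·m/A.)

Each loop contributes B = μ₀IR²/[2(R²+z²)^(3/2)] on the axis, with z measured from that loop.
Loop 1 (z = 0.0353 m): B₁ = 8.46×10⁻⁶ T. Loop 2 (z = 0.0158 m): B₂ = 2.12×10⁻⁵ T.
The fields oppose: B = |B₁ − B₂| = 1.27×10⁻⁵ T.

B ≈ 12.7 μT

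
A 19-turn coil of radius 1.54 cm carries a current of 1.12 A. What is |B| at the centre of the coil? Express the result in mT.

B ≈ 0.868 mT

For an N-turn flat coil, B = Nμ₀I/(2R) with R = 0.0154 m.
B = 19 × 4.57×10⁻⁵ T = 8.68×10⁻⁴ T.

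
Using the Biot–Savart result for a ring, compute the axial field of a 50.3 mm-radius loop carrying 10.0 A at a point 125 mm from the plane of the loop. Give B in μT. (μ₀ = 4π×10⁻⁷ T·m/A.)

B ≈ 6.50 μT

On the axis of a circular loop, B = μ₀IR² / [2(R²+z²)^(3/2)].
R² + z² = (0.0503)² + (0.125)² = 0.01816 m², and (R²+z²)^(3/2) = 2.45×10⁻³ m³.
B = (4π×10⁻⁷ × 10.0 × 0.00253) / (2 × 2.45×10⁻³) = 6.50×10⁻⁶ T.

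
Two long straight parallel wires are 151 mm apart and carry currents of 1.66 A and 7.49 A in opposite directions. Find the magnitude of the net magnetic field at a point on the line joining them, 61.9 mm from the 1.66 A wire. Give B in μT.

Each long wire gives B = μ₀I/(2πd). Distances are d₁ = 0.0619 m and d₂ = 0.0891 m.
B₁ = 5.36×10⁻⁶ T, B₂ = 1.68×10⁻⁵ T.
Between antiparallel currents both contributions point the same way, so they add. B = B₁ + B₂ = 5.36×10⁻⁶ + 1.68×10⁻⁵ = 2.22×10⁻⁵ T.

B ≈ 22.2 μT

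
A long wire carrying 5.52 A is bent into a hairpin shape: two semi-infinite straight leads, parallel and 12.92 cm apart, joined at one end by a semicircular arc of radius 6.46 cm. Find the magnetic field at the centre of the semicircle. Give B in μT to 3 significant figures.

The semicircular arc contributes B_arc = μ₀I·π/(4πR) = μ₀I/(4R) = 2.68×10⁻⁵ T.
Each semi-infinite lead is at perpendicular distance R = 0.0646 m from the centre, with the perpendicular foot at its near end, so it contributes μ₀I/(4πR); both point the same way, together 1.71×10⁻⁵ T.
Arc and leads all point the same direction: B = 2.68×10⁻⁵ + 1.71×10⁻⁵ = 4.39×10⁻⁵ T.

B ≈ 43.9 μT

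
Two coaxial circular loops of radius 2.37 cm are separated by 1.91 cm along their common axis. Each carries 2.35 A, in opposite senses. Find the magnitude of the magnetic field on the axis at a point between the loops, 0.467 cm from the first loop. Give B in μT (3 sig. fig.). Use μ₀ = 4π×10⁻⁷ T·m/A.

Each loop contributes B = μ₀IR²/[2(R²+z²)^(3/2)] on the axis, with z measured from that loop.
Loop 1 (z = 0.00467 m): B₁ = 5.88×10⁻⁵ T. Loop 2 (z = 0.01443 m): B₂ = 3.88×10⁻⁵ T.
The fields oppose: B = |B₁ − B₂| = 2.00×10⁻⁵ T.

B ≈ 20.0 μT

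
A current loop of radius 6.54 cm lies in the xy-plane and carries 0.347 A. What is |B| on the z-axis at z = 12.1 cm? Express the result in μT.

On the axis of a circular loop, B = μ₀IR² / [2(R²+z²)^(3/2)].
R² + z² = (0.0654)² + (0.121)² = 0.01892 m², and (R²+z²)^(3/2) = 2.60×10⁻³ m³.
B = (4π×10⁻⁷ × 0.347 × 0.004277) / (2 × 2.60×10⁻³) = 3.58×10⁻⁷ T.

B ≈ 0.358 μT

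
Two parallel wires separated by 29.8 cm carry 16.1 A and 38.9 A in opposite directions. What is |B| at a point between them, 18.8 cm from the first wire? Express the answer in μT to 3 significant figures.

B ≈ 87.9 μT

Each long wire gives B = μ₀I/(2πd). Distances are d₁ = 0.188 m and d₂ = 0.11 m.
B₁ = 1.71×10⁻⁵ T, B₂ = 7.07×10⁻⁵ T.
Between antiparallel currents both contributions point the same way, so they add. B = B₁ + B₂ = 1.71×10⁻⁵ + 7.07×10⁻⁵ = 8.79×10⁻⁵ T.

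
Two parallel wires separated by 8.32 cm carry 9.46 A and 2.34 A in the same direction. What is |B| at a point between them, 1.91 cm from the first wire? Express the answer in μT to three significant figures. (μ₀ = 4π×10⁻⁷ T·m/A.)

B ≈ 91.8 μT

Each long wire gives B = μ₀I/(2πd). Distances are d₁ = 0.0191 m and d₂ = 0.0641 m.
B₁ = 9.91×10⁻⁵ T, B₂ = 7.30×10⁻⁶ T.
Between parallel currents the two contributions point in opposite directions, so they subtract. B = |B₁ − B₂| = |9.91×10⁻⁵ − 7.30×10⁻⁶| = 9.18×10⁻⁵ T.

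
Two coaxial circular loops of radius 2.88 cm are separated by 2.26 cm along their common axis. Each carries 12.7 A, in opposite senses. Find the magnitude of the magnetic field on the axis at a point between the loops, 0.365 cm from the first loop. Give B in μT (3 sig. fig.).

B ≈ 109 μT

Each loop contributes B = μ₀IR²/[2(R²+z²)^(3/2)] on the axis, with z measured from that loop.
Loop 1 (z = 0.00365 m): B₁ = 2.71×10⁻⁴ T. Loop 2 (z = 0.01895 m): B₂ = 1.62×10⁻⁴ T.
The fields oppose: B = |B₁ − B₂| = 1.09×10⁻⁴ T.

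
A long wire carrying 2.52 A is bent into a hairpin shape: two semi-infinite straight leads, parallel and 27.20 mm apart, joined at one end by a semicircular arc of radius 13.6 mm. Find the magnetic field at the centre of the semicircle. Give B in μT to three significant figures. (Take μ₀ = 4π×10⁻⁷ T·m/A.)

B ≈ 95.3 μT

The semicircular arc contributes B_arc = μ₀I·π/(4πR) = μ₀I/(4R) = 5.82×10⁻⁵ T.
Each semi-infinite lead is at perpendicular distance R = 0.0136 m from the centre, with the perpendicular foot at its near end, so it contributes μ₀I/(4πR); both point the same way, together 3.71×10⁻⁵ T.
Arc and leads all point the same direction: B = 5.82×10⁻⁵ + 3.71×10⁻⁵ = 9.53×10⁻⁵ T.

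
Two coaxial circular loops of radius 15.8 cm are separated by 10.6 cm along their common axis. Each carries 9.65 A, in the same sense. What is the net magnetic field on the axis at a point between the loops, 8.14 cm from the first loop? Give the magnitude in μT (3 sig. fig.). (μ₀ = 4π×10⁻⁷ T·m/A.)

B ≈ 64.0 μT

Each loop contributes B = μ₀IR²/[2(R²+z²)^(3/2)] on the axis, with z measured from that loop.
Loop 1 (z = 0.0814 m): B₁ = 2.70×10⁻⁵ T. Loop 2 (z = 0.0246 m): B₂ = 3.70×10⁻⁵ T.
The fields add: B = B₁ + B₂ = 6.40×10⁻⁵ T.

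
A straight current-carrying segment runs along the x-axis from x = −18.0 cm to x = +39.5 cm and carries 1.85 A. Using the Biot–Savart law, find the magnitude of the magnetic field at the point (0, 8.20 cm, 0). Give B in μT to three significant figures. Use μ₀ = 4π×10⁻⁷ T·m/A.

For a finite straight segment, B = (μ₀I/4πd)(sinθ₁ + sinθ₂), where θ₁, θ₂ are the angles from the perpendicular to each end.
The perpendicular distance is d = 0.082 m; the end-offsets along the wire are a = 0.18 m and b = 0.395 m.
sinθ₁ = 0.18/√(0.18²+0.082²) = 0.9100; sinθ₂ = 0.395/√(0.395²+0.082²) = 0.9791.
B = (4π×10⁻⁷ × 1.85) / (4π × 0.082) × (0.9100 + 0.9791) = 4.26×10⁻⁶ T.

B ≈ 4.26 μT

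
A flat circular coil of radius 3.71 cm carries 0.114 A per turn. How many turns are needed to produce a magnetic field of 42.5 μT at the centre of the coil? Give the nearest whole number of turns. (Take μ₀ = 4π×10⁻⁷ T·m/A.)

For an N-turn coil, B = Nμ₀I/(2R). A single turn gives B₁ = 1.93×10⁻⁶ T with R = 0.0371 m.
N = B/B₁ = 4.25×10⁻⁵ / 1.93×10⁻⁶ = 22.01.

N = 22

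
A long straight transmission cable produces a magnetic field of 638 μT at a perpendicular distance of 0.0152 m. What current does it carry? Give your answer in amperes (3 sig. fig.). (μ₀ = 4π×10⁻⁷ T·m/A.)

I ≈ 48.5 A

For a long straight wire B = μ₀I/(2πd), so I = 2πdB/μ₀.
I = 2π × 0.0152 × 6.38×10⁻⁴ / (4π×10⁻⁷) = 48.5 A.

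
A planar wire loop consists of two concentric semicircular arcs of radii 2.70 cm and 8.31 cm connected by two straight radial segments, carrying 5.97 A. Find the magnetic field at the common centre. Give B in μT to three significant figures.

B ≈ 46.9 μT

The radial connectors point toward the centre, so dl × r̂ = 0 and they contribute nothing.
Each semicircle gives μ₀I/(4R): inner arc 6.95×10⁻⁵ T, outer arc 2.26×10⁻⁵ T.
The two arcs carry current in opposite angular senses, so their fields oppose: B = |6.95×10⁻⁵ − 2.26×10⁻⁵| = 4.69×10⁻⁵ T.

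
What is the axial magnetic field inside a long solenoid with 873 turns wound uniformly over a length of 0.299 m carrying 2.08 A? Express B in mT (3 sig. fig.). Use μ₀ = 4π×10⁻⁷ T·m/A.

B ≈ 7.63 mT

Inside a long solenoid, B = μ₀nI with n = 2920 turns/m.
B = 4π×10⁻⁷ × 2920 × 2.08 = 7.63×10⁻³ T.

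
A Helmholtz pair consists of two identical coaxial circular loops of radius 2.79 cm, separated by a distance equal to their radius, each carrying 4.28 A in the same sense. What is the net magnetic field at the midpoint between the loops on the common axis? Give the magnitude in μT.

B ≈ 138 μT

Each loop contributes B = μ₀IR²/[2(R²+z²)^(3/2)] on the axis, with z measured from that loop.
Loop 1 (z = 0.01395 m): B₁ = 6.90×10⁻⁵ T. Loop 2 (z = 0.01395 m): B₂ = 6.90×10⁻⁵ T.
The fields add: B = B₁ + B₂ = 1.38×10⁻⁴ T.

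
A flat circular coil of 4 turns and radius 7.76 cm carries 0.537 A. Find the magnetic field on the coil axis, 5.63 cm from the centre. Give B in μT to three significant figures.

B ≈ 9.22 μT

For an N-turn flat coil, B = Nμ₀IR²/[2(R²+z²)^(3/2)] with R = 0.0776 m, z = 0.0563 m.
B = 4 × 2.31×10⁻⁶ T = 9.22×10⁻⁶ T.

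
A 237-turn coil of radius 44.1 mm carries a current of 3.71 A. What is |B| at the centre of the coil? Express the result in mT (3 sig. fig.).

For an N-turn flat coil, B = Nμ₀I/(2R) with R = 0.0441 m.
B = 237 × 5.29×10⁻⁵ T = 1.25×10⁻² T.

B ≈ 12.5 mT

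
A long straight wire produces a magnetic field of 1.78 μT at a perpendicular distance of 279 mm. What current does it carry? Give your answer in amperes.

I ≈ 2.48 A

For a long straight wire B = μ₀I/(2πd), so I = 2πdB/μ₀.
I = 2π × 0.279 × 1.78×10⁻⁶ / (4π×10⁻⁷) = 2.48 A.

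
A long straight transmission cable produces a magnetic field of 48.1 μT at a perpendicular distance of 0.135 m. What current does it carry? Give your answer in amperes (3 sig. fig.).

I ≈ 32.5 A

For a long straight wire B = μ₀I/(2πd), so I = 2πdB/μ₀.
I = 2π × 0.135 × 4.81×10⁻⁵ / (4π×10⁻⁷) = 32.5 A.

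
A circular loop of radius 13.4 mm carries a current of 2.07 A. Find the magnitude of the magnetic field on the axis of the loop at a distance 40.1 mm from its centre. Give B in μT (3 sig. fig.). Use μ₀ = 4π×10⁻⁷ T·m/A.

B ≈ 3.09 μT

On the axis of a circular loop, B = μ₀IR² / [2(R²+z²)^(3/2)].
R² + z² = (0.0134)² + (0.0401)² = 0.001788 m², and (R²+z²)^(3/2) = 7.56×10⁻⁵ m³.
B = (4π×10⁻⁷ × 2.07 × 0.0001796) / (2 × 7.56×10⁻⁵) = 3.09×10⁻⁶ T.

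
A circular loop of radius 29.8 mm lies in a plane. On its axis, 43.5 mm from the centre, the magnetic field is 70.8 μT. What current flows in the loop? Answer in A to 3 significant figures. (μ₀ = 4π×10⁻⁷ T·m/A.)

I ≈ 18.6 A

On the axis of a loop, B = μ₀IR²/[2(R²+z²)^(3/2)], so I = 2B(R²+z²)^(3/2)/(μ₀R²).
R² + z² = 0.000888 + 0.001892 = 0.00278 m²; raised to 3/2 gives 1.47×10⁻⁴ m³.
I = 2 × 7.08×10⁻⁵ × 1.47×10⁻⁴ / (1.26×10⁻⁶ × 0.000888) = 18.6 A.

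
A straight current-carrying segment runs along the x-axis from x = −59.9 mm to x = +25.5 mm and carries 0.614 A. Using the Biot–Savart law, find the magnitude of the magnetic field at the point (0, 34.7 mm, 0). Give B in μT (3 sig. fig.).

B ≈ 2.58 μT

For a finite straight segment, B = (μ₀I/4πd)(sinθ₁ + sinθ₂), where θ₁, θ₂ are the angles from the perpendicular to each end.
The perpendicular distance is d = 0.0347 m; the end-offsets along the wire are a = 0.0599 m and b = 0.0255 m.
sinθ₁ = 0.0599/√(0.0599²+0.0347²) = 0.8653; sinθ₂ = 0.0255/√(0.0255²+0.0347²) = 0.5922.
B = (4π×10⁻⁷ × 0.614) / (4π × 0.0347) × (0.8653 + 0.5922) = 2.58×10⁻⁶ T.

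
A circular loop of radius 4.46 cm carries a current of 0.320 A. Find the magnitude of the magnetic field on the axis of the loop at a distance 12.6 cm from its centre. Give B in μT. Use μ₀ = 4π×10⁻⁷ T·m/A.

On the axis of a circular loop, B = μ₀IR² / [2(R²+z²)^(3/2)].
R² + z² = (0.0446)² + (0.126)² = 0.01787 m², and (R²+z²)^(3/2) = 2.39×10⁻³ m³.
B = (4π×10⁻⁷ × 0.320 × 0.001989) / (2 × 2.39×10⁻³) = 1.67×10⁻⁷ T.

B ≈ 0.167 μT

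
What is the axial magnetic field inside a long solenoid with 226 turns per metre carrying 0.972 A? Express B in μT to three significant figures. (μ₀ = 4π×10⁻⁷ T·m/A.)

B ≈ 276 μT

Inside a long solenoid, B = μ₀nI with n = 226 turns/m.
B = 4π×10⁻⁷ × 226 × 0.972 = 2.76×10⁻⁴ T.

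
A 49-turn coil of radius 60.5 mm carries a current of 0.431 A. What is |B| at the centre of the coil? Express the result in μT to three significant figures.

For an N-turn flat coil, B = Nμ₀I/(2R) with R = 0.0605 m.
B = 49 × 4.48×10⁻⁶ T = 2.19×10⁻⁴ T.

B ≈ 219 μT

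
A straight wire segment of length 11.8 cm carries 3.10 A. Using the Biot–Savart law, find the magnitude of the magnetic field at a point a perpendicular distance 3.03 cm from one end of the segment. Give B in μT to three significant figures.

For a finite straight segment, B = (μ₀I/4πd)(sinθ₁ + sinθ₂), where θ₁, θ₂ are the angles from the perpendicular to each end.
The perpendicular foot is at one end, so the two end-offsets along the wire are 0 and L = 0.118 m.
sinθ₁ = 0/√(0²+0.0303²) = 0.0000; sinθ₂ = 0.118/√(0.118²+0.0303²) = 0.9686.
B = (4π×10⁻⁷ × 3.10) / (4π × 0.0303) × (0.0000 + 0.9686) = 9.91×10⁻⁶ T.

B ≈ 9.91 μT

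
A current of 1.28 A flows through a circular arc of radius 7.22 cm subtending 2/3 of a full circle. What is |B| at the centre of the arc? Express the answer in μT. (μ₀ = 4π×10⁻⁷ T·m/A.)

B ≈ 7.43 μT

The Biot–Savart field of a circular arc at its centre is B = μ₀Iφ/(4πR), with φ = 4.189 rad.
B = (4π×10⁻⁷ × 1.28 × 4.189) / (4π × 0.0722) = 7.43×10⁻⁶ T.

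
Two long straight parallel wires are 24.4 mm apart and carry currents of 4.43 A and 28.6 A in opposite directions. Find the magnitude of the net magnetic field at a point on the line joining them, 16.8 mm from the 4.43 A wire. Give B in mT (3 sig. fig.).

Each long wire gives B = μ₀I/(2πd). Distances are d₁ = 0.0168 m and d₂ = 0.0076 m.
B₁ = 5.27×10⁻⁵ T, B₂ = 7.53×10⁻⁴ T.
Between antiparallel currents both contributions point the same way, so they add. B = B₁ + B₂ = 5.27×10⁻⁵ + 7.53×10⁻⁴ = 8.05×10⁻⁴ T.

B ≈ 0.805 mT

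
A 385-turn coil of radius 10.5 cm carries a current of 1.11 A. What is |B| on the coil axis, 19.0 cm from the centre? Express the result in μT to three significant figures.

For an N-turn flat coil, B = Nμ₀IR²/[2(R²+z²)^(3/2)] with R = 0.105 m, z = 0.19 m.
B = 385 × 7.52×10⁻⁷ T = 2.89×10⁻⁴ T.

B ≈ 289 μT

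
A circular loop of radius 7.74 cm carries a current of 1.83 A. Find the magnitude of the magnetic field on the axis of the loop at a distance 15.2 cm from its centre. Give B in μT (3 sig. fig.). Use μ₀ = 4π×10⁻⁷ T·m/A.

On the axis of a circular loop, B = μ₀IR² / [2(R²+z²)^(3/2)].
R² + z² = (0.0774)² + (0.152)² = 0.02909 m², and (R²+z²)^(3/2) = 4.96×10⁻³ m³.
B = (4π×10⁻⁷ × 1.83 × 0.005991) / (2 × 4.96×10⁻³) = 1.39×10⁻⁶ T.

B ≈ 1.39 μT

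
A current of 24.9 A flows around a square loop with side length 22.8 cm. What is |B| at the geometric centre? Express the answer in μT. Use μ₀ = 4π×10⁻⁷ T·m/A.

Each side is a finite straight segment at perpendicular distance d = a/(2 tan(π/4)) = 0.114 m from the centre, with end-angles ±π/4.
One side contributes B₁ = (μ₀I/4πd)·2 sin(π/4) = 3.09×10⁻⁵ T.
All 4 sides add in the same direction: B = 4 × 3.09×10⁻⁵ = 1.24×10⁻⁴ T.

B ≈ 124 μT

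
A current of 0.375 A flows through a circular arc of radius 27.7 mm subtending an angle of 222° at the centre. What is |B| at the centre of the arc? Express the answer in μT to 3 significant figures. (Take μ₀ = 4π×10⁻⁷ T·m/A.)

B ≈ 5.25 μT

The Biot–Savart field of a circular arc at its centre is B = μ₀Iφ/(4πR), with φ = 3.875 rad.
B = (4π×10⁻⁷ × 0.375 × 3.875) / (4π × 0.0277) = 5.25×10⁻⁶ T.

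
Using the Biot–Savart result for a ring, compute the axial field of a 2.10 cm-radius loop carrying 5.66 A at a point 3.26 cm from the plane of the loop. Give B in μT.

B ≈ 26.9 μT

On the axis of a circular loop, B = μ₀IR² / [2(R²+z²)^(3/2)].
R² + z² = (0.021)² + (0.0326)² = 0.001504 m², and (R²+z²)^(3/2) = 5.83×10⁻⁵ m³.
B = (4π×10⁻⁷ × 5.66 × 0.000441) / (2 × 5.83×10⁻⁵) = 2.69×10⁻⁵ T.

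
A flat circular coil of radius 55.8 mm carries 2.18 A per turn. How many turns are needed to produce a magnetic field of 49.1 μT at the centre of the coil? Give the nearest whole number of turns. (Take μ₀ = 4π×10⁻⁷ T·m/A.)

N = 2

For an N-turn coil, B = Nμ₀I/(2R). A single turn gives B₁ = 2.45×10⁻⁵ T with R = 0.0558 m.
N = B/B₁ = 4.91×10⁻⁵ / 2.45×10⁻⁵ = 2.00.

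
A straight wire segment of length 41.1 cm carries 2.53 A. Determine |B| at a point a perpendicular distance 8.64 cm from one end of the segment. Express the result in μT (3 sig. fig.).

B ≈ 2.87 μT

For a finite straight segment, B = (μ₀I/4πd)(sinθ₁ + sinθ₂), where θ₁, θ₂ are the angles from the perpendicular to each end.
The perpendicular foot is at one end, so the two end-offsets along the wire are 0 and L = 0.411 m.
sinθ₁ = 0/√(0²+0.0864²) = 0.0000; sinθ₂ = 0.411/√(0.411²+0.0864²) = 0.9786.
B = (4π×10⁻⁷ × 2.53) / (4π × 0.0864) × (0.0000 + 0.9786) = 2.87×10⁻⁶ T.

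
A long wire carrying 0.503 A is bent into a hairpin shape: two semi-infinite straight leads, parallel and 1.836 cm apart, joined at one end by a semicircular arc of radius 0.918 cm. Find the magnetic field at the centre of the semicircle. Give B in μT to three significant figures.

The semicircular arc contributes B_arc = μ₀I·π/(4πR) = μ₀I/(4R) = 1.72×10⁻⁵ T.
Each semi-infinite lead is at perpendicular distance R = 0.00918 m from the centre, with the perpendicular foot at its near end, so it contributes μ₀I/(4πR); both point the same way, together 1.10×10⁻⁵ T.
Arc and leads all point the same direction: B = 1.72×10⁻⁵ + 1.10×10⁻⁵ = 2.82×10⁻⁵ T.

B ≈ 28.2 μT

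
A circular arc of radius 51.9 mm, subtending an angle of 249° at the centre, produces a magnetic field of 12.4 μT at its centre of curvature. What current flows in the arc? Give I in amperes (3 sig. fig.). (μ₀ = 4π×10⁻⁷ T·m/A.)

For a circular arc, B = μ₀Iφ/(4πR) with φ in radians; here φ = 4.346 rad.
So I = 4πRB/(μ₀φ) = 4π × 0.0519 × 1.24×10⁻⁵ / (4π×10⁻⁷ × 4.346) = 1.48 A.

I ≈ 1.48 A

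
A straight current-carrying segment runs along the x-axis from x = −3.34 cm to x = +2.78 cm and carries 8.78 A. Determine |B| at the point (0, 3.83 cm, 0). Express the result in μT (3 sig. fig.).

B ≈ 28.5 μT

For a finite straight segment, B = (μ₀I/4πd)(sinθ₁ + sinθ₂), where θ₁, θ₂ are the angles from the perpendicular to each end.
The perpendicular distance is d = 0.0383 m; the end-offsets along the wire are a = 0.0334 m and b = 0.0278 m.
sinθ₁ = 0.0334/√(0.0334²+0.0383²) = 0.6572; sinθ₂ = 0.0278/√(0.0278²+0.0383²) = 0.5874.
B = (4π×10⁻⁷ × 8.78) / (4π × 0.0383) × (0.6572 + 0.5874) = 2.85×10⁻⁵ T.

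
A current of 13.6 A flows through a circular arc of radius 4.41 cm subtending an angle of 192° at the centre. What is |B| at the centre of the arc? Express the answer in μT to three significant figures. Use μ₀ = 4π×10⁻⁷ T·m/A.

B ≈ 103 μT

The Biot–Savart field of a circular arc at its centre is B = μ₀Iφ/(4πR), with φ = 3.351 rad.
B = (4π×10⁻⁷ × 13.6 × 3.351) / (4π × 0.0441) = 1.03×10⁻⁴ T.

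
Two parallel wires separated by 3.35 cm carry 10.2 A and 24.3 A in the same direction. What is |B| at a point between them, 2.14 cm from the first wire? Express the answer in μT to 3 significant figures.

B ≈ 306 μT

Each long wire gives B = μ₀I/(2πd). Distances are d₁ = 0.0214 m and d₂ = 0.0121 m.
B₁ = 9.53×10⁻⁵ T, B₂ = 4.02×10⁻⁴ T.
Between parallel currents the two contributions point in opposite directions, so they subtract. B = |B₁ − B₂| = |9.53×10⁻⁵ − 4.02×10⁻⁴| = 3.06×10⁻⁴ T.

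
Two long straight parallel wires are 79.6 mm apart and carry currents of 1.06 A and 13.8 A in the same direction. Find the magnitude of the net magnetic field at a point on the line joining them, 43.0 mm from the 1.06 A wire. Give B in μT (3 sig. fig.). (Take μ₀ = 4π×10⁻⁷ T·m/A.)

Each long wire gives B = μ₀I/(2πd). Distances are d₁ = 0.043 m and d₂ = 0.0366 m.
B₁ = 4.93×10⁻⁶ T, B₂ = 7.54×10⁻⁵ T.
Between parallel currents the two contributions point in opposite directions, so they subtract. B = |B₁ − B₂| = |4.93×10⁻⁶ − 7.54×10⁻⁵| = 7.05×10⁻⁵ T.

B ≈ 70.5 μT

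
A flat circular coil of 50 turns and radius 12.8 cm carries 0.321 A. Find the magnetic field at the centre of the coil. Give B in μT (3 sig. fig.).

B ≈ 78.8 μT

For an N-turn flat coil, B = Nμ₀I/(2R) with R = 0.128 m.
B = 50 × 1.58×10⁻⁶ T = 7.88×10⁻⁵ T.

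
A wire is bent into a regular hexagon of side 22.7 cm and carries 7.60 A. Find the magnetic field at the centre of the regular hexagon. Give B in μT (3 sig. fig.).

Each side is a finite straight segment at perpendicular distance d = a/(2 tan(π/6)) = 0.1966 m from the centre, with end-angles ±π/6.
One side contributes B₁ = (μ₀I/4πd)·2 sin(π/6) = 3.87×10⁻⁶ T.
All 6 sides add in the same direction: B = 6 × 3.87×10⁻⁶ = 2.32×10⁻⁵ T.

B ≈ 23.2 μT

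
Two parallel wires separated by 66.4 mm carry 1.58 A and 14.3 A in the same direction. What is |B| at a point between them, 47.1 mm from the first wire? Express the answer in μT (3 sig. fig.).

Each long wire gives B = μ₀I/(2πd). Distances are d₁ = 0.0471 m and d₂ = 0.0193 m.
B₁ = 6.71×10⁻⁶ T, B₂ = 1.48×10⁻⁴ T.
Between parallel currents the two contributions point in opposite directions, so they subtract. B = |B₁ − B₂| = |6.71×10⁻⁶ − 1.48×10⁻⁴| = 1.41×10⁻⁴ T.

B ≈ 141 μT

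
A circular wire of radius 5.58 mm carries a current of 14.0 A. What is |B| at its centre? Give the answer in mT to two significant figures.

B ≈ 1.6 mT

At the centre of a circular loop the Biot–Savart law gives B = μ₀I/(2R).
B = (4π×10⁻⁷ × 14.0) / (2 × 0.00558) = 1.58×10⁻³ T.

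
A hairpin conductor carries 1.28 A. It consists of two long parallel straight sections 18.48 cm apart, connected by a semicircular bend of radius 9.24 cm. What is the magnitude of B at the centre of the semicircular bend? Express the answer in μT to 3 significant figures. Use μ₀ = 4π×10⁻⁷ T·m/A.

B ≈ 7.12 μT

The semicircular arc contributes B_arc = μ₀I·π/(4πR) = μ₀I/(4R) = 4.35×10⁻⁶ T.
Each semi-infinite lead is at perpendicular distance R = 0.0924 m from the centre, with the perpendicular foot at its near end, so it contributes μ₀I/(4πR); both point the same way, together 2.77×10⁻⁶ T.
Arc and leads all point the same direction: B = 4.35×10⁻⁶ + 2.77×10⁻⁶ = 7.12×10⁻⁶ T.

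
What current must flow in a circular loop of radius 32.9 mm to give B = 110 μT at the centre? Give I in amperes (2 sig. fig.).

I ≈ 5.8 A

At the centre of a circular loop B = μ₀I/(2R), so I = 2RB/μ₀.
With R = 0.0329 m, I = 2 × 0.0329 × 1.10×10⁻⁴ / (4π×10⁻⁷) = 5.76 A.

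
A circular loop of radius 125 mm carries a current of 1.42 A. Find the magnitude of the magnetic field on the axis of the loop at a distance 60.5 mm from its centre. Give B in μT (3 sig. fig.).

On the axis of a circular loop, B = μ₀IR² / [2(R²+z²)^(3/2)].
R² + z² = (0.125)² + (0.0605)² = 0.01929 m², and (R²+z²)^(3/2) = 2.68×10⁻³ m³.
B = (4π×10⁻⁷ × 1.42 × 0.01562) / (2 × 2.68×10⁻³) = 5.21×10⁻⁶ T.

B ≈ 5.21 μT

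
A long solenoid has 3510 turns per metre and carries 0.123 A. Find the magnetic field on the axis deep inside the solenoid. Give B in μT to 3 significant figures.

Inside a long solenoid, B = μ₀nI with n = 3510 turns/m.
B = 4π×10⁻⁷ × 3510 × 0.123 = 5.43×10⁻⁴ T.

B ≈ 543 μT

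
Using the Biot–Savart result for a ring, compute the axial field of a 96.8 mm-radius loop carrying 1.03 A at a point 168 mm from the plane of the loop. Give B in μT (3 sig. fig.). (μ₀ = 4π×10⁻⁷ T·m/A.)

B ≈ 0.832 μT

On the axis of a circular loop, B = μ₀IR² / [2(R²+z²)^(3/2)].
R² + z² = (0.0968)² + (0.168)² = 0.03759 m², and (R²+z²)^(3/2) = 7.29×10⁻³ m³.
B = (4π×10⁻⁷ × 1.03 × 0.00937) / (2 × 7.29×10⁻³) = 8.32×10⁻⁷ T.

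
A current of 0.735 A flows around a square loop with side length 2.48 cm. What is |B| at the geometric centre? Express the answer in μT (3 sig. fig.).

Each side is a finite straight segment at perpendicular distance d = a/(2 tan(π/4)) = 0.0124 m from the centre, with end-angles ±π/4.
One side contributes B₁ = (μ₀I/4πd)·2 sin(π/4) = 8.38×10⁻⁶ T.
All 4 sides add in the same direction: B = 4 × 8.38×10⁻⁶ = 3.35×10⁻⁵ T.

B ≈ 33.5 μT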